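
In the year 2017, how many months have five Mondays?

A month has five Mondays exactly when Monday falls within its first (length − 28) days.
Jan: 31 days, starts Sun → 5 of Sun, Mon, Tue ✓
Feb: 28 days, starts Wed → 5 of (none)
Mar: 31 days, starts Wed → 5 of Wed, Thu, Fri
Apr: 30 days, starts Sat → 5 of Sat, Sun
May: 31 days, starts Mon → 5 of Mon, Tue, Wed ✓
Jun: 30 days, starts Thu → 5 of Thu, Fri
Jul: 31 days, starts Sat → 5 of Sat, Sun, Mon ✓
Aug: 31 days, starts Tue → 5 of Tue, Wed, Thu
Sep: 30 days, starts Fri → 5 of Fri, Sat
Oct: 31 days, starts Sun → 5 of Sun, Mon, Tue ✓
Nov: 30 days, starts Wed → 5 of Wed, Thu
Dec: 31 days, starts Fri → 5 of Fri, Sat, Sun
Months with five Mondays: Jan, May, Jul, Oct.

4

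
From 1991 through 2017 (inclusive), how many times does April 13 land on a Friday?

3

Day of week of April 13 in each year:
1991: Sat, 1992: Mon, 1993: Tue, 1994: Wed, 1995: Thu, 1996: Sat, 1997: Sun, 1998: Mon, 1999: Tue, 2000: Thu, 2001: Fri ✓, 2002: Sat, 2003: Sun, 2004: Tue, 2005: Wed, 2006: Thu, 2007: Fri ✓, 2008: Sun, 2009: Mon, 2010: Tue, 2011: Wed, 2012: Fri ✓, 2013: Sat, 2014: Sun, 2015: Mon, 2016: Wed, 2017: Thu
Fridays: 2001, 2007, 2012.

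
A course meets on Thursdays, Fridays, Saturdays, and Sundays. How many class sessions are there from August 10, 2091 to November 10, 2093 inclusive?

471

August 10, 2091 is a Friday.
That's 824 days from start to end, counting both.
824 = 7 × 117 + 5, so there are 117 full weeks plus 5 extra days.
Each full week contributes 4 days from the set (Thu, Fri, Sat, Sun): 117 × 4 = 468.
The 5 extra days are Friday, Saturday, Sunday, Monday, Tuesday — 3 of them qualify.
Total: 468 + 3 = 471.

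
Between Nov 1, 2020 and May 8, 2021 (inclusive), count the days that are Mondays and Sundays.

Nov 1, 2020 is a Sunday.
From Nov 1, 2020 to May 8, 2021 is 189 days inclusive.
189 = 7 × 27, so the span is exactly 27 full weeks.
Each full week contributes 2 days from the set (Mon, Sun): 27 × 2 = 54.
Total: 54.

54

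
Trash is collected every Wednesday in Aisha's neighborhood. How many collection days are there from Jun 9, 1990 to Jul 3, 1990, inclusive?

Jun 9, 1990 is a Saturday.
From Jun 9, 1990 to Jul 3, 1990 is 25 days inclusive.
25 = 7 × 3 + 4, so there are 3 full weeks plus 4 extra days.
Each full week contributes one Wednesday: 3 so far.
The 4 extra days are Sat, Sun, Mon, Tue — none qualify.
Total: 3 + 0 = 3.

3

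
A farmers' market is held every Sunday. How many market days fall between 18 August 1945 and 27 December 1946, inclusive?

18 August 1945 is a Saturday.
From 18 August 1945 to 27 December 1946 is 497 days inclusive.
497 = 7 × 71, so the span is exactly 71 full weeks.
Each full week contributes one Sunday: 71 so far.

71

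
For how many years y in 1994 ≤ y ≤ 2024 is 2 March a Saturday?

Day of week of March 2 in each year:
1994: Wed, 1995: Thu, 1996: Sat ✓, 1997: Sun, 1998: Mon, 1999: Tue, 2000: Thu, 2001: Fri, 2002: Sat ✓, 2003: Sun, 2004: Tue, 2005: Wed, 2006: Thu, 2007: Fri, 2008: Sun, 2009: Mon, 2010: Tue, 2011: Wed, 2012: Fri, 2013: Sat ✓, 2014: Sun, 2015: Mon, 2016: Wed, 2017: Thu, 2018: Fri, 2019: Sat ✓, 2020: Mon, 2021: Tue, 2022: Wed, 2023: Thu, 2024: Sat ✓
Saturdays: 1996, 2002, 2013, 2019, 2024.

5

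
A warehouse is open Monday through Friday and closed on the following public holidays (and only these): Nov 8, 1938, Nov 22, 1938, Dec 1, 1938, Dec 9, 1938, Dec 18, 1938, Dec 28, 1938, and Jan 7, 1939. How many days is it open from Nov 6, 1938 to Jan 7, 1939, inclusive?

40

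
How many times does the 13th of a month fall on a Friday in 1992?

The 13th falls on a Friday when the month's 13th has weekday Fri.
Jan 13 is Mon; Feb 13 is Thu; Mar 13 is Fri ✓; Apr 13 is Mon; May 13 is Wed; Jun 13 is Sat; Jul 13 is Mon; Aug 13 is Thu; Sep 13 is Sun; Oct 13 is Tue; Nov 13 is Fri ✓; Dec 13 is Sun.
Friday the 13ths: Mar, Nov.

2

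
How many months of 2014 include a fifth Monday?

4

A month has five Mondays exactly when Monday falls within its first (length − 28) days.
Jan: 31 days, starts Wed → 5 of Wed, Thu, Fri
Feb: 28 days, starts Sat → 5 of (none)
Mar: 31 days, starts Sat → 5 of Sat, Sun, Mon ✓
Apr: 30 days, starts Tue → 5 of Tue, Wed
May: 31 days, starts Thu → 5 of Thu, Fri, Sat
Jun: 30 days, starts Sun → 5 of Sun, Mon ✓
Jul: 31 days, starts Tue → 5 of Tue, Wed, Thu
Aug: 31 days, starts Fri → 5 of Fri, Sat, Sun
Sep: 30 days, starts Mon → 5 of Mon, Tue ✓
Oct: 31 days, starts Wed → 5 of Wed, Thu, Fri
Nov: 30 days, starts Sat → 5 of Sat, Sun
Dec: 31 days, starts Mon → 5 of Mon, Tue, Wed ✓
Months with five Mondays: Mar, Jun, Sep, Dec.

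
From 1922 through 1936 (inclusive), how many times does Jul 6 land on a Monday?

Day of week of July 6 in each year:
1922: Thu, 1923: Fri, 1924: Sun, 1925: Mon ✓, 1926: Tue, 1927: Wed, 1928: Fri, 1929: Sat, 1930: Sun, 1931: Mon ✓, 1932: Wed, 1933: Thu, 1934: Fri, 1935: Sat, 1936: Mon ✓
Mondays: 1925, 1931, 1936.

3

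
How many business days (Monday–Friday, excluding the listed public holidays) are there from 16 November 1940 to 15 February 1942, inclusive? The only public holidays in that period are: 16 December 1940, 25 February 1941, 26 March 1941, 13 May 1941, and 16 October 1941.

16 November 1940 is a Saturday.
That's 457 days from start to end, counting both.
457 = 7 × 65 + 2, so there are 65 full weeks plus 2 extra days.
Each full week contributes 5 weekdays (Mon–Fri): 65 × 5 = 325.
The 2 extra days are Saturday, Sunday — none qualify.
Total: 325 + 0 = 325.
Holidays: 16 December 1940 (Mon); 25 February 1941 (Tue); 26 March 1941 (Wed); 13 May 1941 (Tue); 16 October 1941 (Thu).
All 5 holidays fall on weekdays, so subtract 5.
Business days: 325 − 5 = 320.

320 business days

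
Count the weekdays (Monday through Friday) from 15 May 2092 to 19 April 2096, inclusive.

1026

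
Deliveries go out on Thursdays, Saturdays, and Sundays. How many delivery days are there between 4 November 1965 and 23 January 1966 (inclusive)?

36

4 November 1965 is a Thursday.
The range spans 81 days (inclusive of both endpoints).
81 = 7 × 11 + 4, so there are 11 full weeks plus 4 extra days.
Each full week contributes 3 days from the set (Thu, Sat, Sun): 11 × 3 = 33.
The 4 extra days are Thu, Fri, Sat, Sun — 3 of them qualify.
Total: 33 + 3 = 36.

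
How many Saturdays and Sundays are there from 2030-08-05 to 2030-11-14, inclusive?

28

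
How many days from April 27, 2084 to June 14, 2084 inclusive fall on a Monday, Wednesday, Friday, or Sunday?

April 27, 2084 is a Thursday.
From April 27, 2084 to June 14, 2084 is 49 days inclusive.
49 = 7 × 7, so the span is exactly 7 full weeks.
Each full week contributes 4 days from the set (Mon, Wed, Fri, Sun): 7 × 4 = 28.
Total: 28.

28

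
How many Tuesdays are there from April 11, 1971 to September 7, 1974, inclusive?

178 Tuesdays

April 11, 1971 is a Sunday.
From April 11, 1971 to September 7, 1974 is 1246 days inclusive.
1246 = 7 × 178, so the span is exactly 178 full weeks.
Each full week contributes one Tuesday: 178 so far.
Total: 178.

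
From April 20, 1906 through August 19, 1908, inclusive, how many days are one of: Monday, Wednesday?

244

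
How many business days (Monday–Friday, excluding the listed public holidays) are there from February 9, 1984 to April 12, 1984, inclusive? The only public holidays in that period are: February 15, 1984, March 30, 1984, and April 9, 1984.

43 business days

February 9, 1984 is a Thursday.
That's 64 days from start to end, counting both.
64 = 7 × 9 + 1, so there are 9 full weeks plus 1 extra day.
Each full week contributes 5 weekdays (Mon–Fri): 9 × 5 = 45.
The 1 extra day is Thu — 1 of them qualifies.
Total: 45 + 1 = 46.
Holidays: February 15, 1984 (Wed); March 30, 1984 (Fri); April 9, 1984 (Mon).
All 3 holidays fall on weekdays, so subtract 3.
Business days: 46 − 3 = 43.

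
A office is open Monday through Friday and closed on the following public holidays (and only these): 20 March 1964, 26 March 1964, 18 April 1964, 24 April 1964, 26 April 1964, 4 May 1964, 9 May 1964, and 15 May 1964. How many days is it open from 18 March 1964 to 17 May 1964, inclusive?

18 March 1964 is a Wednesday.
That's 61 days from start to end, counting both.
61 = 7 × 8 + 5, so there are 8 full weeks plus 5 extra days.
Each full week contributes 5 weekdays (Mon–Fri): 8 × 5 = 40.
The 5 extra days are Wed, Thu, Fri, Sat, Sun — 3 of them qualify.
Total: 40 + 3 = 43.
Holidays: 20 March 1964 (Fri); 26 March 1964 (Thu); 18 April 1964 (Sat); 24 April 1964 (Fri); 26 April 1964 (Sun); 4 May 1964 (Mon); 9 May 1964 (Sat); 15 May 1964 (Fri).
5 of the 8 holidays fall on weekdays; the rest are weekends and were already excluded.
Business days: 43 − 5 = 38.

38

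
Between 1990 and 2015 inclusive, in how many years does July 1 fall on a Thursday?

4

Day of week of July 1 in each year:
1990: Sun, 1991: Mon, 1992: Wed, 1993: Thu ✓, 1994: Fri, 1995: Sat, 1996: Mon, 1997: Tue, 1998: Wed, 1999: Thu ✓, 2000: Sat, 2001: Sun, 2002: Mon, 2003: Tue, 2004: Thu ✓, 2005: Fri, 2006: Sat, 2007: Sun, 2008: Tue, 2009: Wed, 2010: Thu ✓, 2011: Fri, 2012: Sun, 2013: Mon, 2014: Tue, 2015: Wed
Thursdays: 1993, 1999, 2004, 2010.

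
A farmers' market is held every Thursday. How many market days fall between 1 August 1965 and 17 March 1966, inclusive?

33 Thursdays

1 August 1965 is a Sunday.
The range spans 229 days (inclusive of both endpoints).
229 = 7 × 32 + 5, so there are 32 full weeks plus 5 extra days.
Each full week contributes one Thursday: 32 so far.
The 5 extra days are Sunday, Monday, Tuesday, Wednesday, Thursday — 1 of them qualifies.
Total: 32 + 1 = 33.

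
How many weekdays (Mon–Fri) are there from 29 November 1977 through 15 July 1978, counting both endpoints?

164 weekdays

29 November 1977 is a Tuesday.
From 29 November 1977 to 15 July 1978 is 229 days inclusive.
229 = 7 × 32 + 5, so there are 32 full weeks plus 5 extra days.
Each full week contributes 5 weekdays (Mon–Fri): 32 × 5 = 160.
The 5 extra days are Tue, Wed, Thu, Fri, Sat — 4 of them qualify.
Total: 160 + 4 = 164.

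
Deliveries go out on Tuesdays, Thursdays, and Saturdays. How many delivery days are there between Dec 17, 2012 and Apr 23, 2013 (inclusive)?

Dec 17, 2012 is a Monday.
From Dec 17, 2012 to Apr 23, 2013 is 128 days inclusive.
128 = 7 × 18 + 2, so there are 18 full weeks plus 2 extra days.
Each full week contributes 3 days from the set (Tue, Thu, Sat): 18 × 3 = 54.
The 2 extra days are Mon, Tue — 1 of them qualifies.
Total: 54 + 1 = 55.

55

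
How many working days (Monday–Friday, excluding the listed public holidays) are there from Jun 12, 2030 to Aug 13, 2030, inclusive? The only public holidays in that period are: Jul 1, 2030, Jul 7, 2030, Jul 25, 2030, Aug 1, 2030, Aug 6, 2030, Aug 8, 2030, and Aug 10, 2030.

40

Jun 12, 2030 is a Wednesday.
From Jun 12, 2030 to Aug 13, 2030 is 63 days inclusive.
63 = 7 × 9, so the span is exactly 9 full weeks.
Each full week contributes 5 weekdays (Mon–Fri): 9 × 5 = 45.
Holidays: Jul 1, 2030 (Mon); Jul 7, 2030 (Sun); Jul 25, 2030 (Thu); Aug 1, 2030 (Thu); Aug 6, 2030 (Tue); Aug 8, 2030 (Thu); Aug 10, 2030 (Sat).
5 of the 7 holidays fall on weekdays; the rest are weekends and were already excluded.
Business days: 45 − 5 = 40.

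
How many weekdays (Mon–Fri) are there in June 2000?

22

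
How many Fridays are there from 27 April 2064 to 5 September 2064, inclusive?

27 April 2064 is a Sunday.
The range spans 132 days (inclusive of both endpoints).
132 = 7 × 18 + 6, so there are 18 full weeks plus 6 extra days.
Each full week contributes one Friday: 18 so far.
The 6 extra days are Sun, Mon, Tue, Wed, Thu, Fri — 1 of them qualifies.
Total: 18 + 1 = 19.

19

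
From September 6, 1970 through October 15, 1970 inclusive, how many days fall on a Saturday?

5 Saturdays

September 6, 1970 is a Sunday.
That's 40 days from start to end, counting both.
40 = 7 × 5 + 5, so there are 5 full weeks plus 5 extra days.
Each full week contributes one Saturday: 5 so far.
The 5 extra days are Sun, Mon, Tue, Wed, Thu — none qualify.
Total: 5 + 0 = 5.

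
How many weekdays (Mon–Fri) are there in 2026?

2026-01-01 is a Thursday.
From 2026-01-01 to 2026-12-31 is 365 days inclusive.
365 = 7 × 52 + 1, so there are 52 full weeks plus 1 extra day.
Each full week contributes 5 weekdays (Mon–Fri): 52 × 5 = 260.
The 1 extra day is Thursday — 1 of them qualifies.
Total: 260 + 1 = 261.

261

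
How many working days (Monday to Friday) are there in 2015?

261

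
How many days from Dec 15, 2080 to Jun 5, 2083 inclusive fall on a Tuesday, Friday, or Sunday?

387

Dec 15, 2080 is a Sunday.
The range spans 903 days (inclusive of both endpoints).
903 = 7 × 129, so the span is exactly 129 full weeks.
Each full week contributes 3 days from the set (Tue, Fri, Sun): 129 × 3 = 387.
Total: 387.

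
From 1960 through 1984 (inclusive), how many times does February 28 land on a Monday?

4

Day of week of February 28 in each year:
1960: Sun, 1961: Tue, 1962: Wed, 1963: Thu, 1964: Fri, 1965: Sun, 1966: Mon ✓, 1967: Tue, 1968: Wed, 1969: Fri, 1970: Sat, 1971: Sun, 1972: Mon ✓, 1973: Wed, 1974: Thu, 1975: Fri, 1976: Sat, 1977: Mon ✓, 1978: Tue, 1979: Wed, 1980: Thu, 1981: Sat, 1982: Sun, 1983: Mon ✓, 1984: Tue
Mondays: 1966, 1972, 1977, 1983.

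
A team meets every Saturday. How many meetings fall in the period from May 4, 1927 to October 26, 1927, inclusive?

May 4, 1927 is a Wednesday.
The range spans 176 days (inclusive of both endpoints).
176 = 7 × 25 + 1, so there are 25 full weeks plus 1 extra day.
Each full week contributes one Saturday: 25 so far.
The 1 extra day is Wednesday — none qualify.
Total: 25 + 0 = 25.

25 Saturdays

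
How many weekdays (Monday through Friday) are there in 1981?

1981-01-01 is a Thursday.
That's 365 days from start to end, counting both.
365 = 7 × 52 + 1, so there are 52 full weeks plus 1 extra day.
Each full week contributes 5 weekdays (Mon–Fri): 52 × 5 = 260.
The 1 extra day is Thu — 1 of them qualifies.
Total: 260 + 1 = 261.

261 weekdays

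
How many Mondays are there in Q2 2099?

13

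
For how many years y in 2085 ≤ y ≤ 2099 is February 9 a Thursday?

2

Day of week of February 9 in each year:
2085: Fri, 2086: Sat, 2087: Sun, 2088: Mon, 2089: Wed, 2090: Thu ✓, 2091: Fri, 2092: Sat, 2093: Mon, 2094: Tue, 2095: Wed, 2096: Thu ✓, 2097: Sat, 2098: Sun, 2099: Mon
Thursdays: 2090, 2096.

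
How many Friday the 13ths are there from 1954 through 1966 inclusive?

22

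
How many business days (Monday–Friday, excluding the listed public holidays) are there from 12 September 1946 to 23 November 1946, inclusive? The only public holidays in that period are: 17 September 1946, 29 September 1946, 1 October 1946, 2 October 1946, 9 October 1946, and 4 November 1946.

12 September 1946 is a Thursday.
That's 73 days from start to end, counting both.
73 = 7 × 10 + 3, so there are 10 full weeks plus 3 extra days.
Each full week contributes 5 weekdays (Mon–Fri): 10 × 5 = 50.
The 3 extra days are Thursday, Friday, Saturday — 2 of them qualify.
Total: 50 + 2 = 52.
Holidays: 17 September 1946 (Tue); 29 September 1946 (Sun); 1 October 1946 (Tue); 2 October 1946 (Wed); 9 October 1946 (Wed); 4 November 1946 (Mon).
5 of the 6 holidays fall on weekdays; the rest are weekends and were already excluded.
Business days: 52 − 5 = 47.

47 business days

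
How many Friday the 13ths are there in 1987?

3

The 13th falls on a Friday when the month's 13th has weekday Fri.
Jan 13 is Tue; Feb 13 is Fri ✓; Mar 13 is Fri ✓; Apr 13 is Mon; May 13 is Wed; Jun 13 is Sat; Jul 13 is Mon; Aug 13 is Thu; Sep 13 is Sun; Oct 13 is Tue; Nov 13 is Fri ✓; Dec 13 is Sun.
Friday the 13ths: Feb, Mar, Nov.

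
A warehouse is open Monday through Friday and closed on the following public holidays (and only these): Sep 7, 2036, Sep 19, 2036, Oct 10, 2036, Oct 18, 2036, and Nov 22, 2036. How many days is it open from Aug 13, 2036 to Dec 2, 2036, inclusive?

78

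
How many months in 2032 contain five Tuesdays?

4

A month has five Tuesdays exactly when Tuesday falls within its first (length − 28) days.
Jan: 31 days, starts Thu → 5 of Thu, Fri, Sat
Feb: 29 days, starts Sun → 5 of Sun
Mar: 31 days, starts Mon → 5 of Mon, Tue, Wed ✓
Apr: 30 days, starts Thu → 5 of Thu, Fri
May: 31 days, starts Sat → 5 of Sat, Sun, Mon
Jun: 30 days, starts Tue → 5 of Tue, Wed ✓
Jul: 31 days, starts Thu → 5 of Thu, Fri, Sat
Aug: 31 days, starts Sun → 5 of Sun, Mon, Tue ✓
Sep: 30 days, starts Wed → 5 of Wed, Thu
Oct: 31 days, starts Fri → 5 of Fri, Sat, Sun
Nov: 30 days, starts Mon → 5 of Mon, Tue ✓
Dec: 31 days, starts Wed → 5 of Wed, Thu, Fri
Months with five Tuesdays: Mar, Jun, Aug, Nov.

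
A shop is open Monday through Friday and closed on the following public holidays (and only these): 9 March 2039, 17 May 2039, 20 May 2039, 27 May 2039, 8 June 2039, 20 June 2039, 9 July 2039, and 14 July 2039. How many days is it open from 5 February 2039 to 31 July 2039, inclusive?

118

5 February 2039 is a Saturday.
From 5 February 2039 to 31 July 2039 is 177 days inclusive.
177 = 7 × 25 + 2, so there are 25 full weeks plus 2 extra days.
Each full week contributes 5 weekdays (Mon–Fri): 25 × 5 = 125.
The 2 extra days are Saturday, Sunday — none qualify.
Total: 125 + 0 = 125.
Holidays: 9 March 2039 (Wed); 17 May 2039 (Tue); 20 May 2039 (Fri); 27 May 2039 (Fri); 8 June 2039 (Wed); 20 June 2039 (Mon); 9 July 2039 (Sat); 14 July 2039 (Thu).
7 of the 8 holidays fall on weekdays; the rest are weekends and were already excluded.
Business days: 125 − 7 = 118.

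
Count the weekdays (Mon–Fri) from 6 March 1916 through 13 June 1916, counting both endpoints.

72

6 March 1916 is a Monday.
That's 100 days from start to end, counting both.
100 = 7 × 14 + 2, so there are 14 full weeks plus 2 extra days.
Each full week contributes 5 weekdays (Mon–Fri): 14 × 5 = 70.
The 2 extra days are Mon, Tue — 2 of them qualify.
Total: 70 + 2 = 72.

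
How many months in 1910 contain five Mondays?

4

A month has five Mondays exactly when Monday falls within its first (length − 28) days.
Jan: 31 days, starts Sat → 5 of Sat, Sun, Mon ✓
Feb: 28 days, starts Tue → 5 of (none)
Mar: 31 days, starts Tue → 5 of Tue, Wed, Thu
Apr: 30 days, starts Fri → 5 of Fri, Sat
May: 31 days, starts Sun → 5 of Sun, Mon, Tue ✓
Jun: 30 days, starts Wed → 5 of Wed, Thu
Jul: 31 days, starts Fri → 5 of Fri, Sat, Sun
Aug: 31 days, starts Mon → 5 of Mon, Tue, Wed ✓
Sep: 30 days, starts Thu → 5 of Thu, Fri
Oct: 31 days, starts Sat → 5 of Sat, Sun, Mon ✓
Nov: 30 days, starts Tue → 5 of Tue, Wed
Dec: 31 days, starts Thu → 5 of Thu, Fri, Sat
Months with five Mondays: Jan, May, Aug, Oct.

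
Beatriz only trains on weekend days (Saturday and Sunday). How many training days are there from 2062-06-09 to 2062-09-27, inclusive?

32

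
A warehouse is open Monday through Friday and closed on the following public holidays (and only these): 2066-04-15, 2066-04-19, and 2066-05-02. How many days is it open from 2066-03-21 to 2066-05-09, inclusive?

33

2066-03-21 is a Sunday.
The range spans 50 days (inclusive of both endpoints).
50 = 7 × 7 + 1, so there are 7 full weeks plus 1 extra day.
Each full week contributes 5 weekdays (Mon–Fri): 7 × 5 = 35.
The 1 extra day is Sun — none qualify.
Total: 35 + 0 = 35.
Holidays: 2066-04-15 (Thu); 2066-04-19 (Mon); 2066-05-02 (Sun).
2 of the 3 holidays fall on weekdays; the rest are weekends and were already excluded.
Business days: 35 − 2 = 33.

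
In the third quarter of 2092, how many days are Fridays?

2092-07-01 is a Tuesday.
That's 92 days from start to end, counting both.
92 = 7 × 13 + 1, so there are 13 full weeks plus 1 extra day.
Each full week contributes one Friday: 13 so far.
The 1 extra day is Tuesday — none qualify.
Total: 13 + 0 = 13.

13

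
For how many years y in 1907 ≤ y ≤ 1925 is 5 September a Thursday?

3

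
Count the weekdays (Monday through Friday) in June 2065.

2065-06-01 is a Monday.
That's 30 days from start to end, counting both.
30 = 7 × 4 + 2, so there are 4 full weeks plus 2 extra days.
Each full week contributes 5 weekdays (Mon–Fri): 4 × 5 = 20.
The 2 extra days are Mon, Tue — 2 of them qualify.
Total: 20 + 2 = 22.

22 weekdays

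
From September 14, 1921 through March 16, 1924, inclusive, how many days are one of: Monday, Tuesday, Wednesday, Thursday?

522

September 14, 1921 is a Wednesday.
The range spans 915 days (inclusive of both endpoints).
915 = 7 × 130 + 5, so there are 130 full weeks plus 5 extra days.
Each full week contributes 4 days from the set (Mon, Tue, Wed, Thu): 130 × 4 = 520.
The 5 extra days are Wednesday, Thursday, Friday, Saturday, Sunday — 2 of them qualify.
Total: 520 + 2 = 522.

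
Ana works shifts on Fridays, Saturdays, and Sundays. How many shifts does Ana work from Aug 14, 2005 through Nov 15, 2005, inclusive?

Aug 14, 2005 is a Sunday.
From Aug 14, 2005 to Nov 15, 2005 is 94 days inclusive.
94 = 7 × 13 + 3, so there are 13 full weeks plus 3 extra days.
Each full week contributes 3 days from the set (Fri, Sat, Sun): 13 × 3 = 39.
The 3 extra days are Sun, Mon, Tue — 1 of them qualifies.
Total: 39 + 1 = 40.

40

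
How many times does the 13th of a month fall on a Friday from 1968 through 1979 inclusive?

20

Friday-the-13ths by year:
1968: Sep, Dec
1969: Jun
1970: Feb, Mar, Nov
1971: Aug
1972: Oct
1973: Apr, Jul
1974: Sep, Dec
1975: Jun
1976: Feb, Aug
1977: May
1978: Jan, Oct
1979: Apr, Jul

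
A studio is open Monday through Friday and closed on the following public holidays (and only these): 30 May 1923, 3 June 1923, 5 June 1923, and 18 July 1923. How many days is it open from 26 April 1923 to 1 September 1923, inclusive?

26 April 1923 is a Thursday.
From 26 April 1923 to 1 September 1923 is 129 days inclusive.
129 = 7 × 18 + 3, so there are 18 full weeks plus 3 extra days.
Each full week contributes 5 weekdays (Mon–Fri): 18 × 5 = 90.
The 3 extra days are Thursday, Friday, Saturday — 2 of them qualify.
Total: 90 + 2 = 92.
Holidays: 30 May 1923 (Wed); 3 June 1923 (Sun); 5 June 1923 (Tue); 18 July 1923 (Wed).
3 of the 4 holidays fall on weekdays; the rest are weekends and were already excluded.
Business days: 92 − 3 = 89.

89 business days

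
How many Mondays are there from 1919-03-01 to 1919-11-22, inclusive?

38 Mondays

1919-03-01 is a Saturday.
From 1919-03-01 to 1919-11-22 is 267 days inclusive.
267 = 7 × 38 + 1, so there are 38 full weeks plus 1 extra day.
Each full week contributes one Monday: 38 so far.
The 1 extra day is Sat — none qualify.
Total: 38 + 0 = 38.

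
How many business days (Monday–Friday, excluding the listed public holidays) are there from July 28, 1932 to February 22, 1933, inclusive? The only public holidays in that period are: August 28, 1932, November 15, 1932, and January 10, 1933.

148

July 28, 1932 is a Thursday.
The range spans 210 days (inclusive of both endpoints).
210 = 7 × 30, so the span is exactly 30 full weeks.
Each full week contributes 5 weekdays (Mon–Fri): 30 × 5 = 150.
Holidays: August 28, 1932 (Sun); November 15, 1932 (Tue); January 10, 1933 (Tue).
2 of the 3 holidays fall on weekdays; the rest are weekends and were already excluded.
Business days: 150 − 2 = 148.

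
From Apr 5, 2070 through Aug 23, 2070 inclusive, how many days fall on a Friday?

Apr 5, 2070 is a Saturday.
From Apr 5, 2070 to Aug 23, 2070 is 141 days inclusive.
141 = 7 × 20 + 1, so there are 20 full weeks plus 1 extra day.
Each full week contributes one Friday: 20 so far.
The 1 extra day is Saturday — none qualify.
Total: 20 + 0 = 20.

20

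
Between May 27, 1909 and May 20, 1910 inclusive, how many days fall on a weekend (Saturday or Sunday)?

May 27, 1909 is a Thursday.
From May 27, 1909 to May 20, 1910 is 359 days inclusive.
359 = 7 × 51 + 2, so there are 51 full weeks plus 2 extra days.
Each full week contributes 2 weekend days (Sat, Sun): 51 × 2 = 102.
The 2 extra days are Thu, Fri — none qualify.
Total: 102 + 0 = 102.

102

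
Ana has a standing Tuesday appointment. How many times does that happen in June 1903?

5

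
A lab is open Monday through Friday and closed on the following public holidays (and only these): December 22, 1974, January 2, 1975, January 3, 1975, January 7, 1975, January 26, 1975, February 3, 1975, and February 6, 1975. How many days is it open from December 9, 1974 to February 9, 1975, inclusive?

December 9, 1974 is a Monday.
The range spans 63 days (inclusive of both endpoints).
63 = 7 × 9, so the span is exactly 9 full weeks.
Each full week contributes 5 weekdays (Mon–Fri): 9 × 5 = 45.
Holidays: December 22, 1974 (Sun); January 2, 1975 (Thu); January 3, 1975 (Fri); January 7, 1975 (Tue); January 26, 1975 (Sun); February 3, 1975 (Mon); February 6, 1975 (Thu).
5 of the 7 holidays fall on weekdays; the rest are weekends and were already excluded.
Business days: 45 − 5 = 40.

40 business days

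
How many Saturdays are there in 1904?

1 January 1904 is a Friday.
That's 366 days from start to end, counting both.
366 = 7 × 52 + 2, so there are 52 full weeks plus 2 extra days.
Each full week contributes one Saturday: 52 so far.
The 2 extra days are Friday, Saturday — 1 of them qualifies.
Total: 52 + 1 = 53.

53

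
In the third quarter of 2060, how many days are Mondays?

2060-07-01 is a Thursday.
That's 92 days from start to end, counting both.
92 = 7 × 13 + 1, so there are 13 full weeks plus 1 extra day.
Each full week contributes one Monday: 13 so far.
The 1 extra day is Thursday — none qualify.
Total: 13 + 0 = 13.

13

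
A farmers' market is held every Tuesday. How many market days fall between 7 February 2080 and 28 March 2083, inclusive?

163 Tuesdays

7 February 2080 is a Wednesday.
From 7 February 2080 to 28 March 2083 is 1146 days inclusive.
1146 = 7 × 163 + 5, so there are 163 full weeks plus 5 extra days.
Each full week contributes one Tuesday: 163 so far.
The 5 extra days are Wednesday, Thursday, Friday, Saturday, Sunday — none qualify.
Total: 163 + 0 = 163.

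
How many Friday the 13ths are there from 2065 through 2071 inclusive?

14

Friday-the-13ths by year:
2065: Feb, Mar, Nov
2066: Aug
2067: May
2068: Jan, Apr, Jul
2069: Sep, Dec
2070: Jun
2071: Feb, Mar, Nov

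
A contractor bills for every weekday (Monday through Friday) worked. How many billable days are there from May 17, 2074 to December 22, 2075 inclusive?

417

May 17, 2074 is a Thursday.
The range spans 585 days (inclusive of both endpoints).
585 = 7 × 83 + 4, so there are 83 full weeks plus 4 extra days.
Each full week contributes 5 weekdays (Mon–Fri): 83 × 5 = 415.
The 4 extra days are Thursday, Friday, Saturday, Sunday — 2 of them qualify.
Total: 415 + 2 = 417.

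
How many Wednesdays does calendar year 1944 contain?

52

January 1, 1944 is a Saturday.
The range spans 366 days (inclusive of both endpoints).
366 = 7 × 52 + 2, so there are 52 full weeks plus 2 extra days.
Each full week contributes one Wednesday: 52 so far.
The 2 extra days are Sat, Sun — none qualify.
Total: 52 + 0 = 52.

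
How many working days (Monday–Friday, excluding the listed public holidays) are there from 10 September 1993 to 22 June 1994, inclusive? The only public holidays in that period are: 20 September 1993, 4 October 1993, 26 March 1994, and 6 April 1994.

10 September 1993 is a Friday.
From 10 September 1993 to 22 June 1994 is 286 days inclusive.
286 = 7 × 40 + 6, so there are 40 full weeks plus 6 extra days.
Each full week contributes 5 weekdays (Mon–Fri): 40 × 5 = 200.
The 6 extra days are Fri, Sat, Sun, Mon, Tue, Wed — 4 of them qualify.
Total: 200 + 4 = 204.
Holidays: 20 September 1993 (Mon); 4 October 1993 (Mon); 26 March 1994 (Sat); 6 April 1994 (Wed).
3 of the 4 holidays fall on weekdays; the rest are weekends and were already excluded.
Business days: 204 − 3 = 201.

201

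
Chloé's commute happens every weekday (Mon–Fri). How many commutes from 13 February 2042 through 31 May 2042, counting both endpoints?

13 February 2042 is a Thursday.
The range spans 108 days (inclusive of both endpoints).
108 = 7 × 15 + 3, so there are 15 full weeks plus 3 extra days.
Each full week contributes 5 weekdays (Mon–Fri): 15 × 5 = 75.
The 3 extra days are Thursday, Friday, Saturday — 2 of them qualify.
Total: 75 + 2 = 77.

77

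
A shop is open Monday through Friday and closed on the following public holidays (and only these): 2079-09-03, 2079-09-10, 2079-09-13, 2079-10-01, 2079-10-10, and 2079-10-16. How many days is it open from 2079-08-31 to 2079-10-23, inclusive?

2079-08-31 is a Thursday.
From 2079-08-31 to 2079-10-23 is 54 days inclusive.
54 = 7 × 7 + 5, so there are 7 full weeks plus 5 extra days.
Each full week contributes 5 weekdays (Mon–Fri): 7 × 5 = 35.
The 5 extra days are Thursday, Friday, Saturday, Sunday, Monday — 3 of them qualify.
Total: 35 + 3 = 38.
Holidays: 2079-09-03 (Sun); 2079-09-10 (Sun); 2079-09-13 (Wed); 2079-10-01 (Sun); 2079-10-10 (Tue); 2079-10-16 (Mon).
3 of the 6 holidays fall on weekdays; the rest are weekends and were already excluded.
Business days: 38 − 3 = 35.

35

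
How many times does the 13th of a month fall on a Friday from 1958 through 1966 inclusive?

15

Friday-the-13ths by year:
1958: Jun
1959: Feb, Mar, Nov
1960: May
1961: Jan, Oct
1962: Apr, Jul
1963: Sep, Dec
1964: Mar, Nov
1965: Aug
1966: May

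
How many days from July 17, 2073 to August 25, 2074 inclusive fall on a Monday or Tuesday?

116

July 17, 2073 is a Monday.
The range spans 405 days (inclusive of both endpoints).
405 = 7 × 57 + 6, so there are 57 full weeks plus 6 extra days.
Each full week contributes 2 days from the set (Mon, Tue): 57 × 2 = 114.
The 6 extra days are Mon, Tue, Wed, Thu, Fri, Sat — 2 of them qualify.
Total: 114 + 2 = 116.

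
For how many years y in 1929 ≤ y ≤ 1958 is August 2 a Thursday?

4

Day of week of August 2 in each year:
1929: Fri, 1930: Sat, 1931: Sun, 1932: Tue, 1933: Wed, 1934: Thu ✓, 1935: Fri, 1936: Sun, 1937: Mon, 1938: Tue, 1939: Wed, 1940: Fri, 1941: Sat, 1942: Sun, 1943: Mon, 1944: Wed, 1945: Thu ✓, 1946: Fri, 1947: Sat, 1948: Mon, 1949: Tue, 1950: Wed, 1951: Thu ✓, 1952: Sat, 1953: Sun, 1954: Mon, 1955: Tue, 1956: Thu ✓, 1957: Fri, 1958: Sat
Thursdays: 1934, 1945, 1951, 1956.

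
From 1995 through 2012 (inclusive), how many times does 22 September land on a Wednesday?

Day of week of September 22 in each year:
1995: Fri, 1996: Sun, 1997: Mon, 1998: Tue, 1999: Wed ✓, 2000: Fri, 2001: Sat, 2002: Sun, 2003: Mon, 2004: Wed ✓, 2005: Thu, 2006: Fri, 2007: Sat, 2008: Mon, 2009: Tue, 2010: Wed ✓, 2011: Thu, 2012: Sat
Wednesdays: 1999, 2004, 2010.

3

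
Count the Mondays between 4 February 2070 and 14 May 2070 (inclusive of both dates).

14

4 February 2070 is a Tuesday.
From 4 February 2070 to 14 May 2070 is 100 days inclusive.
100 = 7 × 14 + 2, so there are 14 full weeks plus 2 extra days.
Each full week contributes one Monday: 14 so far.
The 2 extra days are Tuesday, Wednesday — none qualify.
Total: 14 + 0 = 14.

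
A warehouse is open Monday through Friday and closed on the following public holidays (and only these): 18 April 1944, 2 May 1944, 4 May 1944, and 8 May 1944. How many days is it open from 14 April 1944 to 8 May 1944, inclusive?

13

14 April 1944 is a Friday.
The range spans 25 days (inclusive of both endpoints).
25 = 7 × 3 + 4, so there are 3 full weeks plus 4 extra days.
Each full week contributes 5 weekdays (Mon–Fri): 3 × 5 = 15.
The 4 extra days are Friday, Saturday, Sunday, Monday — 2 of them qualify.
Total: 15 + 2 = 17.
Holidays: 18 April 1944 (Tue); 2 May 1944 (Tue); 4 May 1944 (Thu); 8 May 1944 (Mon).
All 4 holidays fall on weekdays, so subtract 4.
Business days: 17 − 4 = 13.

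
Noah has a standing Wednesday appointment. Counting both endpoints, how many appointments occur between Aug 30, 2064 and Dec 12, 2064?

15 Wednesdays

Aug 30, 2064 is a Saturday.
The range spans 105 days (inclusive of both endpoints).
105 = 7 × 15, so the span is exactly 15 full weeks.
Each full week contributes one Wednesday: 15 so far.
Total: 15.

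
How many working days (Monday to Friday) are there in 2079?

2079-01-01 is a Sunday.
That's 365 days from start to end, counting both.
365 = 7 × 52 + 1, so there are 52 full weeks plus 1 extra day.
Each full week contributes 5 weekdays (Mon–Fri): 52 × 5 = 260.
The 1 extra day is Sunday — none qualify.
Total: 260 + 0 = 260.

260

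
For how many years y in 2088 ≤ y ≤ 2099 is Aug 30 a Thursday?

2

Day of week of August 30 in each year:
2088: Mon, 2089: Tue, 2090: Wed, 2091: Thu ✓, 2092: Sat, 2093: Sun, 2094: Mon, 2095: Tue, 2096: Thu ✓, 2097: Fri, 2098: Sat, 2099: Sun
Thursdays: 2091, 2096.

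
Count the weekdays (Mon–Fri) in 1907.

261

January 1, 1907 is a Tuesday.
That's 365 days from start to end, counting both.
365 = 7 × 52 + 1, so there are 52 full weeks plus 1 extra day.
Each full week contributes 5 weekdays (Mon–Fri): 52 × 5 = 260.
The 1 extra day is Tue — 1 of them qualifies.
Total: 260 + 1 = 261.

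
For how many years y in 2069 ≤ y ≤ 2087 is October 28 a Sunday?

Day of week of October 28 in each year:
2069: Mon, 2070: Tue, 2071: Wed, 2072: Fri, 2073: Sat, 2074: Sun ✓, 2075: Mon, 2076: Wed, 2077: Thu, 2078: Fri, 2079: Sat, 2080: Mon, 2081: Tue, 2082: Wed, 2083: Thu, 2084: Sat, 2085: Sun ✓, 2086: Mon, 2087: Tue
Sundays: 2074, 2085.

2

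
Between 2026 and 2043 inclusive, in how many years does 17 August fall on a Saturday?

2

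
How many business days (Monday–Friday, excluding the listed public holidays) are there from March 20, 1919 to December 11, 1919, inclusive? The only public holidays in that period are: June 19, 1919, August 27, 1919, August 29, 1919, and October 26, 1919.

March 20, 1919 is a Thursday.
From March 20, 1919 to December 11, 1919 is 267 days inclusive.
267 = 7 × 38 + 1, so there are 38 full weeks plus 1 extra day.
Each full week contributes 5 weekdays (Mon–Fri): 38 × 5 = 190.
The 1 extra day is Thursday — 1 of them qualifies.
Total: 190 + 1 = 191.
Holidays: June 19, 1919 (Thu); August 27, 1919 (Wed); August 29, 1919 (Fri); October 26, 1919 (Sun).
3 of the 4 holidays fall on weekdays; the rest are weekends and were already excluded.
Business days: 191 − 3 = 188.

188 business days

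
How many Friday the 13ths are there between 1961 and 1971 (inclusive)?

19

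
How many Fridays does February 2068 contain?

4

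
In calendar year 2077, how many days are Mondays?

January 1, 2077 is a Friday.
From January 1, 2077 to December 31, 2077 is 365 days inclusive.
365 = 7 × 52 + 1, so there are 52 full weeks plus 1 extra day.
Each full week contributes one Monday: 52 so far.
The 1 extra day is Fri — none qualify.
Total: 52 + 0 = 52.

52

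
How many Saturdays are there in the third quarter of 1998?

1 July 1998 is a Wednesday.
From 1 July 1998 to 30 September 1998 is 92 days inclusive.
92 = 7 × 13 + 1, so there are 13 full weeks plus 1 extra day.
Each full week contributes one Saturday: 13 so far.
The 1 extra day is Wednesday — none qualify.
Total: 13 + 0 = 13.

13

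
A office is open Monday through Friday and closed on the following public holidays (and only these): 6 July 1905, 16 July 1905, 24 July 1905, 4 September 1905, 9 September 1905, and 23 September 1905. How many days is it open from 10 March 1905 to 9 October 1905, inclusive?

149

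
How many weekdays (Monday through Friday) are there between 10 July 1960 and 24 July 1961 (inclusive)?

10 July 1960 is a Sunday.
From 10 July 1960 to 24 July 1961 is 380 days inclusive.
380 = 7 × 54 + 2, so there are 54 full weeks plus 2 extra days.
Each full week contributes 5 weekdays (Mon–Fri): 54 × 5 = 270.
The 2 extra days are Sun, Mon — 1 of them qualifies.
Total: 270 + 1 = 271.

271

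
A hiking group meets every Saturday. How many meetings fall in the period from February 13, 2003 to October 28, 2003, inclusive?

February 13, 2003 is a Thursday.
The range spans 258 days (inclusive of both endpoints).
258 = 7 × 36 + 6, so there are 36 full weeks plus 6 extra days.
Each full week contributes one Saturday: 36 so far.
The 6 extra days are Thursday, Friday, Saturday, Sunday, Monday, Tuesday — 1 of them qualifies.
Total: 36 + 1 = 37.

37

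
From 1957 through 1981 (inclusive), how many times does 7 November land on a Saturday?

Day of week of November 7 in each year:
1957: Thu, 1958: Fri, 1959: Sat ✓, 1960: Mon, 1961: Tue, 1962: Wed, 1963: Thu, 1964: Sat ✓, 1965: Sun, 1966: Mon, 1967: Tue, 1968: Thu, 1969: Fri, 1970: Sat ✓, 1971: Sun, 1972: Tue, 1973: Wed, 1974: Thu, 1975: Fri, 1976: Sun, 1977: Mon, 1978: Tue, 1979: Wed, 1980: Fri, 1981: Sat ✓
Saturdays: 1959, 1964, 1970, 1981.

4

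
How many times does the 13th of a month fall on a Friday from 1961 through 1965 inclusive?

9

Friday-the-13ths by year:
1961: Jan, Oct
1962: Apr, Jul
1963: Sep, Dec
1964: Mar, Nov
1965: Aug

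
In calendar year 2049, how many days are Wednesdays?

52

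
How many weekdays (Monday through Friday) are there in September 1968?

21

September 1, 1968 is a Sunday.
The range spans 30 days (inclusive of both endpoints).
30 = 7 × 4 + 2, so there are 4 full weeks plus 2 extra days.
Each full week contributes 5 weekdays (Mon–Fri): 4 × 5 = 20.
The 2 extra days are Sun, Mon — 1 of them qualifies.
Total: 20 + 1 = 21.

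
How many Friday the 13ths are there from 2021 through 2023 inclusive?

4

Friday-the-13ths by year:
2021: Aug
2022: May
2023: Jan, Oct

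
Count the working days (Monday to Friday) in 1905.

260

1905-01-01 is a Sunday.
The range spans 365 days (inclusive of both endpoints).
365 = 7 × 52 + 1, so there are 52 full weeks plus 1 extra day.
Each full week contributes 5 weekdays (Mon–Fri): 52 × 5 = 260.
The 1 extra day is Sunday — none qualify.
Total: 260 + 0 = 260.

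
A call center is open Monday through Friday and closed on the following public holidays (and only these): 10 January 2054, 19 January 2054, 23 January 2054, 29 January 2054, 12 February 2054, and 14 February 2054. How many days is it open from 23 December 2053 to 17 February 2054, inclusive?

37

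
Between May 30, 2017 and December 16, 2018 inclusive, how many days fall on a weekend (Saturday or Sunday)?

162

May 30, 2017 is a Tuesday.
The range spans 566 days (inclusive of both endpoints).
566 = 7 × 80 + 6, so there are 80 full weeks plus 6 extra days.
Each full week contributes 2 weekend days (Sat, Sun): 80 × 2 = 160.
The 6 extra days are Tuesday, Wednesday, Thursday, Friday, Saturday, Sunday — 2 of them qualify.
Total: 160 + 2 = 162.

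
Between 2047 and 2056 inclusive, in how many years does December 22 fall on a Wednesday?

Day of week of December 22 in each year:
2047: Sun, 2048: Tue, 2049: Wed ✓, 2050: Thu, 2051: Fri, 2052: Sun, 2053: Mon, 2054: Tue, 2055: Wed ✓, 2056: Fri
Wednesdays: 2049, 2055.

2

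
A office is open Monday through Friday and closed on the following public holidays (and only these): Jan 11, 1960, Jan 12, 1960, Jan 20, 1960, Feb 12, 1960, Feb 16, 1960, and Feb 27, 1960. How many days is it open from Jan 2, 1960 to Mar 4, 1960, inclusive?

Jan 2, 1960 is a Saturday.
The range spans 63 days (inclusive of both endpoints).
63 = 7 × 9, so the span is exactly 9 full weeks.
Each full week contributes 5 weekdays (Mon–Fri): 9 × 5 = 45.
Total: 45.
Holidays: Jan 11, 1960 (Mon); Jan 12, 1960 (Tue); Jan 20, 1960 (Wed); Feb 12, 1960 (Fri); Feb 16, 1960 (Tue); Feb 27, 1960 (Sat).
5 of the 6 holidays fall on weekdays; the rest are weekends and were already excluded.
Business days: 45 − 5 = 40.

40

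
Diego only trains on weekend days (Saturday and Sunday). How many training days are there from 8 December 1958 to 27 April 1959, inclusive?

8 December 1958 is a Monday.
That's 141 days from start to end, counting both.
141 = 7 × 20 + 1, so there are 20 full weeks plus 1 extra day.
Each full week contributes 2 weekend days (Sat, Sun): 20 × 2 = 40.
The 1 extra day is Monday — none qualify.
Total: 40 + 0 = 40.

40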